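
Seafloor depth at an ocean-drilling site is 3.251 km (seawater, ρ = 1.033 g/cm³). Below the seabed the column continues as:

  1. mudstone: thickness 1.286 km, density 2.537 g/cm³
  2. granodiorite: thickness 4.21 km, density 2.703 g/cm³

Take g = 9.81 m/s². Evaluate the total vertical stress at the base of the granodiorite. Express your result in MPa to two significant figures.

seawater: 1033 kg/m³ × 9.81 m/s² × 3251 m = 3.294×10^7 Pa = 32.94 MPa
mudstone: 2537 kg/m³ × 9.81 m/s² × 1286 m = 3.201×10^7 Pa = 32.01 MPa
granodiorite: 2703 kg/m³ × 9.81 m/s² × 4210 m = 1.116×10^8 Pa = 111.6 MPa
Total = 32.94 + 32.01 + 111.6 = 176.58 MPa

180 MPa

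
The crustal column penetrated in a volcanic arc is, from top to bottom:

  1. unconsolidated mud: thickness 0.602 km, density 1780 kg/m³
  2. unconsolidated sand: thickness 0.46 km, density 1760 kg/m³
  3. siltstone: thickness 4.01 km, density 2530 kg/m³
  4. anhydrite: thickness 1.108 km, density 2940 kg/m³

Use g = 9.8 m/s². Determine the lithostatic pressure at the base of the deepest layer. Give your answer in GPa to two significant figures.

unconsolidated mud: 1780 kg/m³ × 9.8 m/s² × 602 m = 1.050×10^7 Pa = 0.01050 GPa
unconsolidated sand: 1760 kg/m³ × 9.8 m/s² × 460 m = 7.934×10^6 Pa = 7.934×10^-3 GPa
siltstone: 2530 kg/m³ × 9.8 m/s² × 4010 m = 9.942×10^7 Pa = 0.09942 GPa
anhydrite: 2940 kg/m³ × 9.8 m/s² × 1108 m = 3.192×10^7 Pa = 0.03192 GPa
Total = 0.01050 + 7.934×10^-3 + 0.09942 + 0.03192 = 0.14978 GPa

0.15 GPa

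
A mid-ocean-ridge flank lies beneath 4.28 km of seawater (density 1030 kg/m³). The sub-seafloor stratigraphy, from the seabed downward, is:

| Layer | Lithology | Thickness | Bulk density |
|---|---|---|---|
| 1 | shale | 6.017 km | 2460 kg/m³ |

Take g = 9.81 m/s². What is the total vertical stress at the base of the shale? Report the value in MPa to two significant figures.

seawater: 1030 kg/m³ × 9.81 m/s² × 4280 m = 4.325×10^7 Pa = 43.25 MPa
shale: 2460 kg/m³ × 9.81 m/s² × 6017 m = 1.452×10^8 Pa = 145.2 MPa
Total = 43.25 + 145.2 = 188.45 MPa

190 MPa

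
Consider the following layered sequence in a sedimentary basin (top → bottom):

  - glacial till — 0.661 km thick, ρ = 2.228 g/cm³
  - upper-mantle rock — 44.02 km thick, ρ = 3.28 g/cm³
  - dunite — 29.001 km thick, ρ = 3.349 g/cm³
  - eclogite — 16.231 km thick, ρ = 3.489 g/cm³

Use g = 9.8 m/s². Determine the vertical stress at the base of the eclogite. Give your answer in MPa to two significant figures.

glacial till: 2228 kg/m³ × 9.8 m/s² × 661 m = 1.443×10^7 Pa = 14.43 MPa
upper-mantle rock: 3280 kg/m³ × 9.8 m/s² × 44020 m = 1.415×10^9 Pa = 1415 MPa
dunite: 3349 kg/m³ × 9.8 m/s² × 29001 m = 9.518×10^8 Pa = 951.8 MPa
eclogite: 3489 kg/m³ × 9.8 m/s² × 16231 m = 5.550×10^8 Pa = 555.0 MPa
Total = 14.43 + 1415 + 951.8 + 555.0 = 2936.2 MPa

2900 MPa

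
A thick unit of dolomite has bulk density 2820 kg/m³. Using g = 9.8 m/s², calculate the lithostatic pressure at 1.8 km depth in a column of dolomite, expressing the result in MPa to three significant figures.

dolomite: 2820 kg/m³ × 9.8 m/s² × 1800 m = 4.974×10^7 Pa = 49.74 MPa

49.7 MPa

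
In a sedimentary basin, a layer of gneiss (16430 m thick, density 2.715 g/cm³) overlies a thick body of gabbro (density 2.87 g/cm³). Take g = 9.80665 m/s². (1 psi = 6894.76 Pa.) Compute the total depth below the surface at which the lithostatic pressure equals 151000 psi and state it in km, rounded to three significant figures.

37.9 km

Pressure at base of upper layers: 2715×9.80665×16430 = 4.374×10^8 Pa = 63447 psi
Remaining pressure to be supplied by gabbro: 1.041×10^9 − 4.374×10^8 = 6.037×10^8 Pa
Additional depth in gabbro = 6.037×10^8 Pa / (2870 kg/m³ × 9.80665 m/s²) = 21448 m
Total depth = 16430 m + 21448 m = 37878 m
= 37.878 km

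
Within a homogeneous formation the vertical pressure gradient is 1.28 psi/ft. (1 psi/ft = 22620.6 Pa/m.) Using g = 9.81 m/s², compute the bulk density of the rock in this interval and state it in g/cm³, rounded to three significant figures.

ρ = (dP/dz)/g = 1.28 psi/ft / 9.81 m/s² = 28954 Pa/m / 9.81 m/s² = 2951.5 kg/m³
= 2.952 g/cm³

2.95 g/cm³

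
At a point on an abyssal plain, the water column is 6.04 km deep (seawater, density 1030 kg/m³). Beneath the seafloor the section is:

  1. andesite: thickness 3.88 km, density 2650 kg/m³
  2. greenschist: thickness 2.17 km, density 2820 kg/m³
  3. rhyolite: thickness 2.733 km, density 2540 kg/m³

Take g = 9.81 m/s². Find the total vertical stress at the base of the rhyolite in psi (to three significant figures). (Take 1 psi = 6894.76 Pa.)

seawater: 1030 kg/m³ × 9.81 m/s² × 6040 m = 6.103×10^7 Pa = 8852 psi
andesite: 2650 kg/m³ × 9.81 m/s² × 3880 m = 1.009×10^8 Pa = 14629 psi
greenschist: 2820 kg/m³ × 9.81 m/s² × 2170 m = 6.003×10^7 Pa = 8707 psi
rhyolite: 2540 kg/m³ × 9.81 m/s² × 2733 m = 6.810×10^7 Pa = 9877 psi
Total = 8852 + 14629 + 8707 + 9877 = 42065 psi

42100 psi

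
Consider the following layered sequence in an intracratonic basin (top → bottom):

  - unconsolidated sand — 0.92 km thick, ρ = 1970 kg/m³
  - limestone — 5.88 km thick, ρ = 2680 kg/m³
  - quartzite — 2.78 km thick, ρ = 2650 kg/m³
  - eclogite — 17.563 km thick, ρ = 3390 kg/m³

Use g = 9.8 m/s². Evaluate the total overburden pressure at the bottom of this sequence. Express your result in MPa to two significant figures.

unconsolidated sand: 1970 kg/m³ × 9.8 m/s² × 920 m = 1.776×10^7 Pa = 17.76 MPa
limestone: 2680 kg/m³ × 9.8 m/s² × 5880 m = 1.544×10^8 Pa = 154.4 MPa
quartzite: 2650 kg/m³ × 9.8 m/s² × 2780 m = 7.220×10^7 Pa = 72.20 MPa
eclogite: 3390 kg/m³ × 9.8 m/s² × 17563 m = 5.835×10^8 Pa = 583.5 MPa
Total = 17.76 + 154.4 + 72.20 + 583.5 = 827.87 MPa

830 MPa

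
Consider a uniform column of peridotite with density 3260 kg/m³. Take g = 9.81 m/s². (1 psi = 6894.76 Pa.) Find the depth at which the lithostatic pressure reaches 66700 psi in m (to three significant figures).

h = P/(ρg) = 66700 psi / (3260 kg/m³ × 9.81 m/s²) = 4.599×10^8 Pa / 31981 Pa/m = 14380 m

14400 m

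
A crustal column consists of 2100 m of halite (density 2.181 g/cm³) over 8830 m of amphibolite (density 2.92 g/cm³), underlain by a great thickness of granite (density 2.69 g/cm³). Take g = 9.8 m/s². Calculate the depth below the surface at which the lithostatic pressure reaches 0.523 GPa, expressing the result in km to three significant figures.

Pressure at base of upper layers: 2181×9.8×2100 + 2920×9.8×8830 = 2.976×10^8 Pa = 0.2976 GPa
Remaining pressure to be supplied by granite: 5.230×10^8 − 2.976×10^8 = 2.254×10^8 Pa
Additional depth in granite = 2.254×10^8 Pa / (2690 kg/m³ × 9.8 m/s²) = 8551.5 m
Total depth = 10930 m + 8551.5 m = 19482 m
= 19.482 km

19.5 km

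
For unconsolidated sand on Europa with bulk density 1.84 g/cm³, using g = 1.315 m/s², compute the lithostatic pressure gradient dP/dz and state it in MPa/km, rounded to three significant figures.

2.42 MPa/km

dP/dz = ρg = 1840 kg/m³ × 1.315 m/s² = 2419.6 Pa/m
= 2419.6 Pa/m × (1 MPa/km / 1000.0 Pa/m) = 2.4196 MPa/km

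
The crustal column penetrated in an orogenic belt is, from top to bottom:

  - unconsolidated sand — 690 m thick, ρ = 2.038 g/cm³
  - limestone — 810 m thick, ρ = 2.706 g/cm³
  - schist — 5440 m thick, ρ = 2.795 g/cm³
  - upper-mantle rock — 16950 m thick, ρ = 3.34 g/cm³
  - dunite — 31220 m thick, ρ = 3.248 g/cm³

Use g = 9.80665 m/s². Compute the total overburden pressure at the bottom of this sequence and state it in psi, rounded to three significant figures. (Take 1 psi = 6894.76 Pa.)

unconsolidated sand: 2038 kg/m³ × 9.80665 m/s² × 690 m = 1.379×10^7 Pa = 2000 psi
limestone: 2706 kg/m³ × 9.80665 m/s² × 810 m = 2.149×10^7 Pa = 3118 psi
schist: 2795 kg/m³ × 9.80665 m/s² × 5440 m = 1.491×10^8 Pa = 21626 psi
upper-mantle rock: 3340 kg/m³ × 9.80665 m/s² × 16950 m = 5.552×10^8 Pa = 80523 psi
dunite: 3248 kg/m³ × 9.80665 m/s² × 31220 m = 9.944×10^8 Pa = 1.442×10^5 psi
Total = 2000 + 3118 + 21626 + 80523 + 1.442×10^5 = 2.5149×10^5 psi

251000 psi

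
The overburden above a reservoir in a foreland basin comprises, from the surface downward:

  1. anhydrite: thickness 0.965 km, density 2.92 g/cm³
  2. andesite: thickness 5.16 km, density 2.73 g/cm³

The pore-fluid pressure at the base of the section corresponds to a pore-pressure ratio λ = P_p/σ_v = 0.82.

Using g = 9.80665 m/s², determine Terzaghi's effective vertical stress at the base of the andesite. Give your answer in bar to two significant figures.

Overburden (lithostatic) stress σ_v:
anhydrite: 2920 kg/m³ × 9.80665 m/s² × 965 m = 2.763×10^7 Pa = 27.63 MPa
andesite: 2730 kg/m³ × 9.80665 m/s² × 5160 m = 1.381×10^8 Pa = 138.1 MPa
Total = 27.63 + 138.1 = 165.78 MPa
Pore pressure P_p = λ·σ_v = 0.82 × 165.8 MPa = 135.9 MPa
Effective stress σ' = σ_v − P_p = 165.8 − 135.9 = 29.840 MPa = 298.40 bar

300 bar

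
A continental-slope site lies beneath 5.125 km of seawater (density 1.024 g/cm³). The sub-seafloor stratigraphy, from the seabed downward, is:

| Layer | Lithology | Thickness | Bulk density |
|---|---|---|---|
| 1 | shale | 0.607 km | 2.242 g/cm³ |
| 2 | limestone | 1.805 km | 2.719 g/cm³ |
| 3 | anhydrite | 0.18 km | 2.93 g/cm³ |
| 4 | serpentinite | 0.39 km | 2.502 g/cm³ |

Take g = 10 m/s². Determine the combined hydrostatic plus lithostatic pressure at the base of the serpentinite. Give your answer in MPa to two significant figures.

seawater: 1024 kg/m³ × 10 m/s² × 5125 m = 5.248×10^7 Pa = 52.48 MPa
shale: 2242 kg/m³ × 10 m/s² × 607 m = 1.361×10^7 Pa = 13.61 MPa
limestone: 2719 kg/m³ × 10 m/s² × 1805 m = 4.908×10^7 Pa = 49.08 MPa
anhydrite: 2930 kg/m³ × 10 m/s² × 180 m = 5.274×10^6 Pa = 5.274 MPa
serpentinite: 2502 kg/m³ × 10 m/s² × 390 m = 9.758×10^6 Pa = 9.758 MPa
Total = 52.48 + 13.61 + 49.08 + 5.274 + 9.758 = 130.20 MPa

130 MPa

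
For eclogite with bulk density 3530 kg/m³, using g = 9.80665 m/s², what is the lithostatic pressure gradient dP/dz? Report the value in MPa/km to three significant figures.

34.6 MPa/km

dP/dz = ρg = 3530 kg/m³ × 9.80665 m/s² = 34617 Pa/m
= 34617 Pa/m × (1 MPa/km / 1000.0 Pa/m) = 34.617 MPa/km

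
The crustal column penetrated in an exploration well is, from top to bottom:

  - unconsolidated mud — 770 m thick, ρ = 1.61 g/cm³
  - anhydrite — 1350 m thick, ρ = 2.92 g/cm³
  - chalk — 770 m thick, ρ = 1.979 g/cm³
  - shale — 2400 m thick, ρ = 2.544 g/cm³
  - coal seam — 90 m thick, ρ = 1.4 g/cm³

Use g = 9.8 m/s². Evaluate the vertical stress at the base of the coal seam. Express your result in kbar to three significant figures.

unconsolidated mud: 1610 kg/m³ × 9.8 m/s² × 770 m = 1.215×10^7 Pa = 0.1215 kbar
anhydrite: 2920 kg/m³ × 9.8 m/s² × 1350 m = 3.863×10^7 Pa = 0.3863 kbar
chalk: 1979 kg/m³ × 9.8 m/s² × 770 m = 1.493×10^7 Pa = 0.1493 kbar
shale: 2544 kg/m³ × 9.8 m/s² × 2400 m = 5.983×10^7 Pa = 0.5983 kbar
coal seam: 1400 kg/m³ × 9.8 m/s² × 90 m = 1.235×10^6 Pa = 0.01235 kbar
Total = 0.1215 + 0.3863 + 0.1493 + 0.5983 + 0.01235 = 1.2678 kbar

1.27 kbar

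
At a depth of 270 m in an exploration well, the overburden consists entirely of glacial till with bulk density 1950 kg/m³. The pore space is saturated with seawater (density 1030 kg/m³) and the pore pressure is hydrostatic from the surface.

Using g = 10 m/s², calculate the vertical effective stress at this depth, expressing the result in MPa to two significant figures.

Overburden (lithostatic) stress σ_v:
glacial till: 1950 kg/m³ × 10 m/s² × 270 m = 5.265×10^6 Pa = 5.265 MPa
Pore pressure P_p = 1030 kg/m³ × 10 m/s² × 270 m = 2.781×10^6 Pa = 2.781 MPa
Effective stress σ' = σ_v − P_p = 5.265 − 2.781 = 2.4840 MPa

2.5 MPa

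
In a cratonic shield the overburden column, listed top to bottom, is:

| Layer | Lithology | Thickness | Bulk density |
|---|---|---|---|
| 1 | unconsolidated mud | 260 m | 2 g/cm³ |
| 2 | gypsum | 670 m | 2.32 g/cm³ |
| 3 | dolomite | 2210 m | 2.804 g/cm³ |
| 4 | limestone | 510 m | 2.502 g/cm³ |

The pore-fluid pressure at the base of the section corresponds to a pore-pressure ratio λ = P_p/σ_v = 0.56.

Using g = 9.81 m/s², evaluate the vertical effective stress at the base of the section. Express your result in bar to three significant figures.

412 bar

Overburden (lithostatic) stress σ_v:
unconsolidated mud: 2000 kg/m³ × 9.81 m/s² × 260 m = 5.101×10^6 Pa = 5.101 MPa
gypsum: 2320 kg/m³ × 9.81 m/s² × 670 m = 1.525×10^7 Pa = 15.25 MPa
dolomite: 2804 kg/m³ × 9.81 m/s² × 2210 m = 6.079×10^7 Pa = 60.79 MPa
limestone: 2502 kg/m³ × 9.81 m/s² × 510 m = 1.252×10^7 Pa = 12.52 MPa
Total = 5.101 + 15.25 + 60.79 + 12.52 = 93.659 MPa
Pore pressure P_p = λ·σ_v = 0.56 × 93.66 MPa = 52.45 MPa
Effective stress σ' = σ_v − P_p = 93.66 − 52.45 = 41.210 MPa = 412.10 bar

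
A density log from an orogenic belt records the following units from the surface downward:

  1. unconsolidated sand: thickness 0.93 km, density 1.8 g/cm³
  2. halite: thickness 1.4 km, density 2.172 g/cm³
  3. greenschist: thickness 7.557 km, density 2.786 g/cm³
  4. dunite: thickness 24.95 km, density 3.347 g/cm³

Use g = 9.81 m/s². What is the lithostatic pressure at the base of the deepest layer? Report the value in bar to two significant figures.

unconsolidated sand: 1800 kg/m³ × 9.81 m/s² × 930 m = 1.642×10^7 Pa = 164.2 bar
halite: 2172 kg/m³ × 9.81 m/s² × 1400 m = 2.983×10^7 Pa = 298.3 bar
greenschist: 2786 kg/m³ × 9.81 m/s² × 7557 m = 2.065×10^8 Pa = 2065 bar
dunite: 3347 kg/m³ × 9.81 m/s² × 24950 m = 8.192×10^8 Pa = 8192 bar
Total = 164.2 + 298.3 + 2065 + 8192 = 10720 bar

11000 bar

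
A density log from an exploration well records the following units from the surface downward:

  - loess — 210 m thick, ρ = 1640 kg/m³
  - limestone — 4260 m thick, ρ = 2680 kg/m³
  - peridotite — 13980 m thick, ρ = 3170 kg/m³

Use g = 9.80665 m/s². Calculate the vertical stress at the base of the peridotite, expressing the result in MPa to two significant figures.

loess: 1640 kg/m³ × 9.80665 m/s² × 210 m = 3.377×10^6 Pa = 3.377 MPa
limestone: 2680 kg/m³ × 9.80665 m/s² × 4260 m = 1.120×10^8 Pa = 112.0 MPa
peridotite: 3170 kg/m³ × 9.80665 m/s² × 13980 m = 4.346×10^8 Pa = 434.6 MPa
Total = 3.377 + 112.0 + 434.6 = 549.94 MPa

550 MPa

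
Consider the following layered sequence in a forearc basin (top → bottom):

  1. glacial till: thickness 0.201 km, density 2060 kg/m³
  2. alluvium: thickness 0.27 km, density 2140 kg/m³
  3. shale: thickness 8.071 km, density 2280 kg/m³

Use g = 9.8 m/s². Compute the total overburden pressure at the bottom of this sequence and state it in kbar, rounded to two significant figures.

1.9 kbar

glacial till: 2060 kg/m³ × 9.8 m/s² × 201 m = 4.058×10^6 Pa = 0.04058 kbar
alluvium: 2140 kg/m³ × 9.8 m/s² × 270 m = 5.662×10^6 Pa = 0.05662 kbar
shale: 2280 kg/m³ × 9.8 m/s² × 8071 m = 1.803×10^8 Pa = 1.803 kbar
Total = 0.04058 + 0.05662 + 1.803 = 1.9006 kbar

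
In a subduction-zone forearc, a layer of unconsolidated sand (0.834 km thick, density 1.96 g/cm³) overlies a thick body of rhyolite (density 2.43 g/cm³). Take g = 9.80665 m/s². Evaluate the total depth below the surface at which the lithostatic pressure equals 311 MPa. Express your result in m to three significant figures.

13200 m

Pressure at base of upper layers: 1960×9.80665×834 = 1.603×10^7 Pa = 16.03 MPa
Remaining pressure to be supplied by rhyolite: 3.110×10^8 − 1.603×10^7 = 2.950×10^8 Pa
Additional depth in rhyolite = 2.950×10^8 Pa / (2430 kg/m³ × 9.80665 m/s²) = 12378 m
Total depth = 834 m + 12378 m = 13212 m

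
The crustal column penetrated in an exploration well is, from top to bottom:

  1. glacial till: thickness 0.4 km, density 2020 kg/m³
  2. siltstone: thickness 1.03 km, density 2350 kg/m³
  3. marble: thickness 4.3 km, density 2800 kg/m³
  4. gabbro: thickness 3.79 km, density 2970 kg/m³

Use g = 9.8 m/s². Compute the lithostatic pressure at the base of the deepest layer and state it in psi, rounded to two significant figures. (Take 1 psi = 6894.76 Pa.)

glacial till: 2020 kg/m³ × 9.8 m/s² × 400 m = 7.918×10^6 Pa = 1148 psi
siltstone: 2350 kg/m³ × 9.8 m/s² × 1030 m = 2.372×10^7 Pa = 3440 psi
marble: 2800 kg/m³ × 9.8 m/s² × 4300 m = 1.180×10^8 Pa = 17113 psi
gabbro: 2970 kg/m³ × 9.8 m/s² × 3790 m = 1.103×10^8 Pa = 15999 psi
Total = 1148 + 3440 + 17113 + 15999 = 37702 psi

38000 psi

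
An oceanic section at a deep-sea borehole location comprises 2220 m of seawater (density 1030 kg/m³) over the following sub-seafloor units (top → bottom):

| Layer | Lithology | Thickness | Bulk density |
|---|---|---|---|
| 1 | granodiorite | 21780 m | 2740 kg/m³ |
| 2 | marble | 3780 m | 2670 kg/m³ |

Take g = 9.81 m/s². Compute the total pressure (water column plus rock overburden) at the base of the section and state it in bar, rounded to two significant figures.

seawater: 1030 kg/m³ × 9.81 m/s² × 2220 m = 2.243×10^7 Pa = 224.3 bar
granodiorite: 2740 kg/m³ × 9.81 m/s² × 21780 m = 5.854×10^8 Pa = 5854 bar
marble: 2670 kg/m³ × 9.81 m/s² × 3780 m = 9.901×10^7 Pa = 990.1 bar
Total = 224.3 + 5854 + 990.1 = 7068.7 bar

7100 bar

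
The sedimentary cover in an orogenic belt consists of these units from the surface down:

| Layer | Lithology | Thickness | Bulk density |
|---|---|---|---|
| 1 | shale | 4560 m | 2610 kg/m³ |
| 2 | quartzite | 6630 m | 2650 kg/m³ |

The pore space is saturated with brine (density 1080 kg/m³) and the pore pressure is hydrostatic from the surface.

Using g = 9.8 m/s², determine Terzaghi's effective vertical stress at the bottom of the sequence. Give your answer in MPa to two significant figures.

170 MPa

Overburden (lithostatic) stress σ_v:
shale: 2610 kg/m³ × 9.8 m/s² × 4560 m = 1.166×10^8 Pa = 116.6 MPa
quartzite: 2650 kg/m³ × 9.8 m/s² × 6630 m = 1.722×10^8 Pa = 172.2 MPa
Total = 116.6 + 172.2 = 288.82 MPa
Pore pressure P_p = 1080 kg/m³ × 9.8 m/s² × 11190 m = 1.184×10^8 Pa = 118.4 MPa
Effective stress σ' = σ_v − P_p = 288.8 − 118.4 = 170.38 MPa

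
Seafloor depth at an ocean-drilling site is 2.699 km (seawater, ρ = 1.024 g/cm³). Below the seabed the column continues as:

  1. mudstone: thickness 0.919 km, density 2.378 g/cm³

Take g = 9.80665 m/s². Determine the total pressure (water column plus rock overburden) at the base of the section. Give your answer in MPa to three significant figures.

seawater: 1024 kg/m³ × 9.80665 m/s² × 2699 m = 2.710×10^7 Pa = 27.10 MPa
mudstone: 2378 kg/m³ × 9.80665 m/s² × 919 m = 2.143×10^7 Pa = 21.43 MPa
Total = 27.10 + 21.43 = 48.535 MPa

48.5 MPa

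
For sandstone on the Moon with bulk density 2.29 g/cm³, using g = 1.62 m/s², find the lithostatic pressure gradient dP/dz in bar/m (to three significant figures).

dP/dz = ρg = 2290 kg/m³ × 1.62 m/s² = 3709.8 Pa/m
= 3709.8 Pa/m × (1 bar/m / 1.0000×10^5 Pa/m) = 0.037098 bar/m

0.0371 bar/m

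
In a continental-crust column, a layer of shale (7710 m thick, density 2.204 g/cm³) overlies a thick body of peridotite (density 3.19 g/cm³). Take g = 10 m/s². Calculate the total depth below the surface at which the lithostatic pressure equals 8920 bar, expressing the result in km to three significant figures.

30.3 km

Pressure at base of upper layers: 2204×10×7710 = 1.699×10^8 Pa = 1699 bar
Remaining pressure to be supplied by peridotite: 8.920×10^8 − 1.699×10^8 = 7.221×10^8 Pa
Additional depth in peridotite = 7.221×10^8 Pa / (3190 kg/m³ × 10 m/s²) = 22635 m
Total depth = 7710 m + 22635 m = 30345 m
= 30.345 km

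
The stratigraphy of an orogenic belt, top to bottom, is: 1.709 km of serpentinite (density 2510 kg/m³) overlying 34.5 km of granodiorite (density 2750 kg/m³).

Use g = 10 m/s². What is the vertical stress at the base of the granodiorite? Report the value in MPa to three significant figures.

992 MPa

serpentinite: 2510 kg/m³ × 10 m/s² × 1709 m = 4.290×10^7 Pa = 42.90 MPa
granodiorite: 2750 kg/m³ × 10 m/s² × 34500 m = 9.488×10^8 Pa = 948.8 MPa
Total = 42.90 + 948.8 = 991.65 MPa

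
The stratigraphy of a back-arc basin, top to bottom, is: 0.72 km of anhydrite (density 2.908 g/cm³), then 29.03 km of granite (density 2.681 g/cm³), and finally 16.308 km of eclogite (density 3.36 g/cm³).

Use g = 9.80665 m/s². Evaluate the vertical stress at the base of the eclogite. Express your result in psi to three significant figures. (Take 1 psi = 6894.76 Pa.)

192000 psi

anhydrite: 2908 kg/m³ × 9.80665 m/s² × 720 m = 2.053×10^7 Pa = 2978 psi
granite: 2681 kg/m³ × 9.80665 m/s² × 29030 m = 7.632×10^8 Pa = 1.107×10^5 psi
eclogite: 3360 kg/m³ × 9.80665 m/s² × 16308 m = 5.374×10^8 Pa = 77937 psi
Total = 2978 + 1.107×10^5 + 77937 = 1.9161×10^5 psi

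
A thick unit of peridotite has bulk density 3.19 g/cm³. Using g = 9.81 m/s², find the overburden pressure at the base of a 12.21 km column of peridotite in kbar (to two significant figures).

3.8 kbar

peridotite: 3190 kg/m³ × 9.81 m/s² × 12210 m = 3.821×10^8 Pa = 3.821 kbar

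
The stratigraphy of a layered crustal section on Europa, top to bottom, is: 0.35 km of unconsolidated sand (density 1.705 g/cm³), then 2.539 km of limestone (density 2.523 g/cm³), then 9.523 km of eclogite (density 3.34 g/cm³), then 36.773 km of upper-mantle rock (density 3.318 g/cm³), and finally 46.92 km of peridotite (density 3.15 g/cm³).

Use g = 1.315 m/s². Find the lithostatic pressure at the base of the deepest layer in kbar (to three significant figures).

4.06 kbar

unconsolidated sand: 1705 kg/m³ × 1.315 m/s² × 350 m = 7.847×10^5 Pa = 7.847×10^-3 kbar
limestone: 2523 kg/m³ × 1.315 m/s² × 2539 m = 8.424×10^6 Pa = 0.08424 kbar
eclogite: 3340 kg/m³ × 1.315 m/s² × 9523 m = 4.183×10^7 Pa = 0.4183 kbar
upper-mantle rock: 3318 kg/m³ × 1.315 m/s² × 36773 m = 1.604×10^8 Pa = 1.604 kbar
peridotite: 3150 kg/m³ × 1.315 m/s² × 46920 m = 1.944×10^8 Pa = 1.944 kbar
Total = 7.847×10^-3 + 0.08424 + 0.4183 + 1.604 + 1.944 = 4.0584 kbar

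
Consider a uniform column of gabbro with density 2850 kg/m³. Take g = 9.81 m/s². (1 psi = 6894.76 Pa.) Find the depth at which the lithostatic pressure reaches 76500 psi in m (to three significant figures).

h = P/(ρg) = 76500 psi / (2850 kg/m³ × 9.81 m/s²) = 5.274×10^8 Pa / 27958 Pa/m = 18865 m

18900 m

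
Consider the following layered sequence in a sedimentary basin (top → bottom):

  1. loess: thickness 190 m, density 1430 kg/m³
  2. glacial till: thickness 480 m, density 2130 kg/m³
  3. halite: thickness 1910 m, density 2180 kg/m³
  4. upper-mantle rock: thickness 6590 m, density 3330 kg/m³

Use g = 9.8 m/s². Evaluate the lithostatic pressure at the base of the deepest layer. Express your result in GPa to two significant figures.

loess: 1430 kg/m³ × 9.8 m/s² × 190 m = 2.663×10^6 Pa = 2.663×10^-3 GPa
glacial till: 2130 kg/m³ × 9.8 m/s² × 480 m = 1.002×10^7 Pa = 0.01002 GPa
halite: 2180 kg/m³ × 9.8 m/s² × 1910 m = 4.081×10^7 Pa = 0.04081 GPa
upper-mantle rock: 3330 kg/m³ × 9.8 m/s² × 6590 m = 2.151×10^8 Pa = 0.2151 GPa
Total = 2.663×10^-3 + 0.01002 + 0.04081 + 0.2151 = 0.26855 GPa

0.27 GPa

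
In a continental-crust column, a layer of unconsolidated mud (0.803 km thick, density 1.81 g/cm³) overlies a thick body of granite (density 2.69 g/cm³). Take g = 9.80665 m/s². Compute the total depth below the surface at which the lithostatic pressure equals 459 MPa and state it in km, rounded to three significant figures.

17.7 km

Pressure at base of upper layers: 1810×9.80665×803 = 1.425×10^7 Pa = 14.25 MPa
Remaining pressure to be supplied by granite: 4.590×10^8 − 1.425×10^7 = 4.447×10^8 Pa
Additional depth in granite = 4.447×10^8 Pa / (2690 kg/m³ × 9.80665 m/s²) = 16859 m
Total depth = 803 m + 16859 m = 17662 m
= 17.662 km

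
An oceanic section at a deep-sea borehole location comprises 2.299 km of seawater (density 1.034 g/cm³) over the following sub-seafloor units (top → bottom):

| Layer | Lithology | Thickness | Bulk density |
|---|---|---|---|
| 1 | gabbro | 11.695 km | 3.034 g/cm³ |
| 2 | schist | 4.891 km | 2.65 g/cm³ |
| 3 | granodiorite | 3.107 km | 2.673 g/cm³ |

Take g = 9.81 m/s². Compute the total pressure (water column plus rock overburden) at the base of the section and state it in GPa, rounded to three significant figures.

0.580 GPa

seawater: 1034 kg/m³ × 9.81 m/s² × 2299 m = 2.332×10^7 Pa = 0.02332 GPa
gabbro: 3034 kg/m³ × 9.81 m/s² × 11695 m = 3.481×10^8 Pa = 0.3481 GPa
schist: 2650 kg/m³ × 9.81 m/s² × 4891 m = 1.271×10^8 Pa = 0.1271 GPa
granodiorite: 2673 kg/m³ × 9.81 m/s² × 3107 m = 8.147×10^7 Pa = 0.08147 GPa
Total = 0.02332 + 0.3481 + 0.1271 + 0.08147 = 0.58003 GPa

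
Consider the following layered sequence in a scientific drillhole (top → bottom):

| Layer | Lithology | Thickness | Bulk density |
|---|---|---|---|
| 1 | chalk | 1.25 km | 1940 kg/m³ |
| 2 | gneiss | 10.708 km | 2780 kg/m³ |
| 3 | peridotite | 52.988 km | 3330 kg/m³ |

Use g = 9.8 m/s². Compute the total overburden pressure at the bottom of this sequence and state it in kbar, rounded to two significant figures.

chalk: 1940 kg/m³ × 9.8 m/s² × 1250 m = 2.377×10^7 Pa = 0.2377 kbar
gneiss: 2780 kg/m³ × 9.8 m/s² × 10708 m = 2.917×10^8 Pa = 2.917 kbar
peridotite: 3330 kg/m³ × 9.8 m/s² × 52988 m = 1.729×10^9 Pa = 17.29 kbar
Total = 0.2377 + 2.917 + 17.29 = 20.447 kbar

20 kbar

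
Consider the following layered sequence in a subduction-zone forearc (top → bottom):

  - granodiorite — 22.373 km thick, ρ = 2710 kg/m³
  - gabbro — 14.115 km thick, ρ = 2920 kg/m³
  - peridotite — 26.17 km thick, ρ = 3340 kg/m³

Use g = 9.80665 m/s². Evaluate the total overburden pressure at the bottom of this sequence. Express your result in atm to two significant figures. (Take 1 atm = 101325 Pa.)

granodiorite: 2710 kg/m³ × 9.80665 m/s² × 22373 m = 5.946×10^8 Pa = 5868 atm
gabbro: 2920 kg/m³ × 9.80665 m/s² × 14115 m = 4.042×10^8 Pa = 3989 atm
peridotite: 3340 kg/m³ × 9.80665 m/s² × 26170 m = 8.572×10^8 Pa = 8460 atm
Total = 5868 + 3989 + 8460 = 18317 atm

18000 atm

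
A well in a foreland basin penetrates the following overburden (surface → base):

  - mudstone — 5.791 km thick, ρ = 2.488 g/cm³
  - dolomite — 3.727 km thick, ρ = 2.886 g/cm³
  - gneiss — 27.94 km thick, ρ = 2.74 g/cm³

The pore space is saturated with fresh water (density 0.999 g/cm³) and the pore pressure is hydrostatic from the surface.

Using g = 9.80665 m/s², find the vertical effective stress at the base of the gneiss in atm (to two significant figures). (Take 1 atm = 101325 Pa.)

Overburden (lithostatic) stress σ_v:
mudstone: 2488 kg/m³ × 9.80665 m/s² × 5791 m = 1.413×10^8 Pa = 141.3 MPa
dolomite: 2886 kg/m³ × 9.80665 m/s² × 3727 m = 1.055×10^8 Pa = 105.5 MPa
gneiss: 2740 kg/m³ × 9.80665 m/s² × 27940 m = 7.508×10^8 Pa = 750.8 MPa
Total = 141.3 + 105.5 + 750.8 = 997.53 MPa
Pore pressure P_p = 999 kg/m³ × 9.80665 m/s² × 37458 m = 3.670×10^8 Pa = 367.0 MPa
Effective stress σ' = σ_v − P_p = 997.5 − 367.0 = 630.56 MPa = 6223.1 atm

6200 atm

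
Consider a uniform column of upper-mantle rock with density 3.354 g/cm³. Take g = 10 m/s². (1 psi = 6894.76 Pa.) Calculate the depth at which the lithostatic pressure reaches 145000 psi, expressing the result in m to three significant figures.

h = P/(ρg) = 145000 psi / (3354 kg/m³ × 10 m/s²) = 9.997×10^8 Pa / 33540 Pa/m = 29807 m

29800 m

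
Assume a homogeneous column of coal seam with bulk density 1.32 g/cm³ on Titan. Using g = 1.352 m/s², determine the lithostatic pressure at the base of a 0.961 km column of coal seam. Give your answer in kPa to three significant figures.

1720 kPa

coal seam: 1320 kg/m³ × 1.352 m/s² × 961 m = 1.715×10^6 Pa = 1715 kPa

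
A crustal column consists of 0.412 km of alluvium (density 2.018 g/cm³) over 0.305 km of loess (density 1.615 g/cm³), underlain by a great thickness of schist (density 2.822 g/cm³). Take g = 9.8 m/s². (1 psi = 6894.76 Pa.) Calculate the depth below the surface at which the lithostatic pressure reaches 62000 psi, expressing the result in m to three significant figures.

15700 m

Pressure at base of upper layers: 2018×9.8×412 + 1615×9.8×305 = 1.298×10^7 Pa = 1882 psi
Remaining pressure to be supplied by schist: 4.275×10^8 − 1.298×10^7 = 4.145×10^8 Pa
Additional depth in schist = 4.145×10^8 Pa / (2822 kg/m³ × 9.8 m/s²) = 14988 m
Total depth = 717 m + 14988 m = 15705 m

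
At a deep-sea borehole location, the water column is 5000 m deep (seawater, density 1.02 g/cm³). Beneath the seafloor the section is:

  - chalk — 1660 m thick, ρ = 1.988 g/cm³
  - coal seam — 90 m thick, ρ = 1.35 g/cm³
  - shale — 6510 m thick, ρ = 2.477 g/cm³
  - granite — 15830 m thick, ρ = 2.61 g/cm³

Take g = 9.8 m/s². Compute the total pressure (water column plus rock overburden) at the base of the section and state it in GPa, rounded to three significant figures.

seawater: 1020 kg/m³ × 9.8 m/s² × 5000 m = 4.998×10^7 Pa = 0.04998 GPa
chalk: 1988 kg/m³ × 9.8 m/s² × 1660 m = 3.234×10^7 Pa = 0.03234 GPa
coal seam: 1350 kg/m³ × 9.8 m/s² × 90 m = 1.191×10^6 Pa = 1.191×10^-3 GPa
shale: 2477 kg/m³ × 9.8 m/s² × 6510 m = 1.580×10^8 Pa = 0.1580 GPa
granite: 2610 kg/m³ × 9.8 m/s² × 15830 m = 4.049×10^8 Pa = 0.4049 GPa
Total = 0.04998 + 0.03234 + 1.191×10^-3 + 0.1580 + 0.4049 = 0.64644 GPa

0.646 GPa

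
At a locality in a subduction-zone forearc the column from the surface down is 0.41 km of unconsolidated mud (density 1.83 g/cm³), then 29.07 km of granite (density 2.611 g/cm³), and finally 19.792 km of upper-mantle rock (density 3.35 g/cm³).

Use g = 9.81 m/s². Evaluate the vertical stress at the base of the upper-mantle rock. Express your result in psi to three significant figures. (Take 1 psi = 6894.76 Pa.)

203000 psi

unconsolidated mud: 1830 kg/m³ × 9.81 m/s² × 410 m = 7.360×10^6 Pa = 1068 psi
granite: 2611 kg/m³ × 9.81 m/s² × 29070 m = 7.446×10^8 Pa = 1.080×10^5 psi
upper-mantle rock: 3350 kg/m³ × 9.81 m/s² × 19792 m = 6.504×10^8 Pa = 94338 psi
Total = 1068 + 1.080×10^5 + 94338 = 2.0340×10^5 psi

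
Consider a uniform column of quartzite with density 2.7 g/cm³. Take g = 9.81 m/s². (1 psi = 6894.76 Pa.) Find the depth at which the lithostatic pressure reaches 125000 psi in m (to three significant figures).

32500 m

h = P/(ρg) = 125000 psi / (2700 kg/m³ × 9.81 m/s²) = 8.618×10^8 Pa / 26487 Pa/m = 32538 m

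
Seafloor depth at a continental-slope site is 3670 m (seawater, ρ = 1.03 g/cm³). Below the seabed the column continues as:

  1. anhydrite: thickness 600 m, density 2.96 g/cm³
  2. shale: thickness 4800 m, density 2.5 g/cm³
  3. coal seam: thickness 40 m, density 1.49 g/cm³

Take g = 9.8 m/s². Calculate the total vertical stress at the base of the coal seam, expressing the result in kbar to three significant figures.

seawater: 1030 kg/m³ × 9.8 m/s² × 3670 m = 3.704×10^7 Pa = 0.3704 kbar
anhydrite: 2960 kg/m³ × 9.8 m/s² × 600 m = 1.740×10^7 Pa = 0.1740 kbar
shale: 2500 kg/m³ × 9.8 m/s² × 4800 m = 1.176×10^8 Pa = 1.176 kbar
coal seam: 1490 kg/m³ × 9.8 m/s² × 40 m = 5.841×10^5 Pa = 5.841×10^-3 kbar
Total = 0.3704 + 0.1740 + 1.176 + 5.841×10^-3 = 1.7263 kbar

1.73 kbar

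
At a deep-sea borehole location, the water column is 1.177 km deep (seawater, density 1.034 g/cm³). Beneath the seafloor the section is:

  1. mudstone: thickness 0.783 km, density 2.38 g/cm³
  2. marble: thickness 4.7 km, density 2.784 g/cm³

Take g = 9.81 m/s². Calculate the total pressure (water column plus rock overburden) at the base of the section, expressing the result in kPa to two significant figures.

160000 kPa

seawater: 1034 kg/m³ × 9.81 m/s² × 1177 m = 1.194×10^7 Pa = 11939 kPa
mudstone: 2380 kg/m³ × 9.81 m/s² × 783 m = 1.828×10^7 Pa = 18281 kPa
marble: 2784 kg/m³ × 9.81 m/s² × 4700 m = 1.284×10^8 Pa = 1.284×10^5 kPa
Total = 11939 + 18281 + 1.284×10^5 = 1.5858×10^5 kPa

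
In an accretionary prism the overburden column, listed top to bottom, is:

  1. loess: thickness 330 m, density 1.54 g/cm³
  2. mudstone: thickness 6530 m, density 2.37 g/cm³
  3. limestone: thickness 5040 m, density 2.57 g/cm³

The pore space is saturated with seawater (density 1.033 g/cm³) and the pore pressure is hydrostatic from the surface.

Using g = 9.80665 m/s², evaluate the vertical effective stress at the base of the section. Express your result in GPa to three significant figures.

0.163 GPa

Overburden (lithostatic) stress σ_v:
loess: 1540 kg/m³ × 9.80665 m/s² × 330 m = 4.984×10^6 Pa = 4.984 MPa
mudstone: 2370 kg/m³ × 9.80665 m/s² × 6530 m = 1.518×10^8 Pa = 151.8 MPa
limestone: 2570 kg/m³ × 9.80665 m/s² × 5040 m = 1.270×10^8 Pa = 127.0 MPa
Total = 4.984 + 151.8 + 127.0 = 283.78 MPa
Pore pressure P_p = 1033 kg/m³ × 9.80665 m/s² × 11900 m = 1.206×10^8 Pa = 120.6 MPa
Effective stress σ' = σ_v − P_p = 283.8 − 120.6 = 163.23 MPa = 0.16323 GPa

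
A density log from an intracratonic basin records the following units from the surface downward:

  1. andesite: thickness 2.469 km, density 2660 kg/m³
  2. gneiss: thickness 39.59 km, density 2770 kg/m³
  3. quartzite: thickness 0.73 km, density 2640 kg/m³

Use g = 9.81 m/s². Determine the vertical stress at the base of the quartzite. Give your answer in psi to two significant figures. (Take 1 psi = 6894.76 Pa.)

andesite: 2660 kg/m³ × 9.81 m/s² × 2469 m = 6.443×10^7 Pa = 9344 psi
gneiss: 2770 kg/m³ × 9.81 m/s² × 39590 m = 1.076×10^9 Pa = 1.560×10^5 psi
quartzite: 2640 kg/m³ × 9.81 m/s² × 730 m = 1.891×10^7 Pa = 2742 psi
Total = 9344 + 1.560×10^5 + 2742 = 1.6812×10^5 psi

170000 psi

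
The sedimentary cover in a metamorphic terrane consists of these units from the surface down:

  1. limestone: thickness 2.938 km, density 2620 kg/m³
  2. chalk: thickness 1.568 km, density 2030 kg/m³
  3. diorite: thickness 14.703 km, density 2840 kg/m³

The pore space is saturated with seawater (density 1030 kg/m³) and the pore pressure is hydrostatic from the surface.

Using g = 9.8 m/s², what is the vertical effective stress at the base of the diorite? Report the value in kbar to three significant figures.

Overburden (lithostatic) stress σ_v:
limestone: 2620 kg/m³ × 9.8 m/s² × 2938 m = 7.544×10^7 Pa = 75.44 MPa
chalk: 2030 kg/m³ × 9.8 m/s² × 1568 m = 3.119×10^7 Pa = 31.19 MPa
diorite: 2840 kg/m³ × 9.8 m/s² × 14703 m = 4.092×10^8 Pa = 409.2 MPa
Total = 75.44 + 31.19 + 409.2 = 515.84 MPa
Pore pressure P_p = 1030 kg/m³ × 9.8 m/s² × 19209 m = 1.939×10^8 Pa = 193.9 MPa
Effective stress σ' = σ_v − P_p = 515.8 − 193.9 = 321.95 MPa = 3.2195 kbar

3.22 kbar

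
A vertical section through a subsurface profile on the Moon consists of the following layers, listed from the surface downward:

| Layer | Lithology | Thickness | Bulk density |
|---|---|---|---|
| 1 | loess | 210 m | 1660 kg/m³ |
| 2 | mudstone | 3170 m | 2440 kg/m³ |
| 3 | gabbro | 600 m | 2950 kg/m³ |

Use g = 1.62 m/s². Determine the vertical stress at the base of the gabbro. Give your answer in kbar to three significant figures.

0.160 kbar

loess: 1660 kg/m³ × 1.62 m/s² × 210 m = 5.647×10^5 Pa = 5.647×10^-3 kbar
mudstone: 2440 kg/m³ × 1.62 m/s² × 3170 m = 1.253×10^7 Pa = 0.1253 kbar
gabbro: 2950 kg/m³ × 1.62 m/s² × 600 m = 2.867×10^6 Pa = 0.02867 kbar
Total = 5.647×10^-3 + 0.1253 + 0.02867 = 0.15963 kbar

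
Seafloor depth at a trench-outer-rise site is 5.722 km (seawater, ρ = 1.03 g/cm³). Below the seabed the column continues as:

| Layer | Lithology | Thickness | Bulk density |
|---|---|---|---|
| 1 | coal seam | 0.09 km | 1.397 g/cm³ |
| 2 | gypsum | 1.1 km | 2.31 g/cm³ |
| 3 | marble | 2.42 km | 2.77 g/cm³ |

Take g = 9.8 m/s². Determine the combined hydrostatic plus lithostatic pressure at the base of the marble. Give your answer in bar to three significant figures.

seawater: 1030 kg/m³ × 9.8 m/s² × 5722 m = 5.776×10^7 Pa = 577.6 bar
coal seam: 1397 kg/m³ × 9.8 m/s² × 90 m = 1.232×10^6 Pa = 12.32 bar
gypsum: 2310 kg/m³ × 9.8 m/s² × 1100 m = 2.490×10^7 Pa = 249.0 bar
marble: 2770 kg/m³ × 9.8 m/s² × 2420 m = 6.569×10^7 Pa = 656.9 bar
Total = 577.6 + 12.32 + 249.0 + 656.9 = 1495.9 bar

1500 bar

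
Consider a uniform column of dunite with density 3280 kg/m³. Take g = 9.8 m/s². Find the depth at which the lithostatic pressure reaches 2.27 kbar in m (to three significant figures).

7060 m

h = P/(ρg) = 2.27 kbar / (3280 kg/m³ × 9.8 m/s²) = 2.270×10^8 Pa / 32144 Pa/m = 7062.0 m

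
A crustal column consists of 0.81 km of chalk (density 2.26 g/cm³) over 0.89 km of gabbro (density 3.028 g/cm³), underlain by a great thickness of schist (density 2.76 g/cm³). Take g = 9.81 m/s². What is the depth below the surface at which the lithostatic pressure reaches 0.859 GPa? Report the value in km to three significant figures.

Pressure at base of upper layers: 2260×9.81×810 + 3028×9.81×890 = 4.440×10^7 Pa = 0.04440 GPa
Remaining pressure to be supplied by schist: 8.590×10^8 − 4.440×10^7 = 8.146×10^8 Pa
Additional depth in schist = 8.146×10^8 Pa / (2760 kg/m³ × 9.81 m/s²) = 30086 m
Total depth = 1700 m + 30086 m = 31786 m
= 31.786 km

31.8 km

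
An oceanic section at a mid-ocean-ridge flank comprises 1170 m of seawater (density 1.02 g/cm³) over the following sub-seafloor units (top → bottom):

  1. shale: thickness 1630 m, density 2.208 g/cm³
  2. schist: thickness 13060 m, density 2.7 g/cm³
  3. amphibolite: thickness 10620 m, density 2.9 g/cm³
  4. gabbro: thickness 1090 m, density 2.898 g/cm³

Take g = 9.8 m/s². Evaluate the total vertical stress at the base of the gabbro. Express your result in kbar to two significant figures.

7.3 kbar

seawater: 1020 kg/m³ × 9.8 m/s² × 1170 m = 1.170×10^7 Pa = 0.1170 kbar
shale: 2208 kg/m³ × 9.8 m/s² × 1630 m = 3.527×10^7 Pa = 0.3527 kbar
schist: 2700 kg/m³ × 9.8 m/s² × 13060 m = 3.456×10^8 Pa = 3.456 kbar
amphibolite: 2900 kg/m³ × 9.8 m/s² × 10620 m = 3.018×10^8 Pa = 3.018 kbar
gabbro: 2898 kg/m³ × 9.8 m/s² × 1090 m = 3.096×10^7 Pa = 0.3096 kbar
Total = 0.1170 + 0.3527 + 3.456 + 3.018 + 0.3096 = 7.2531 kbar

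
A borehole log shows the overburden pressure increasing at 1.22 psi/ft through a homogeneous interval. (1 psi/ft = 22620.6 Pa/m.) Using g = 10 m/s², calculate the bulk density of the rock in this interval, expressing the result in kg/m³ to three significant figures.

ρ = (dP/dz)/g = 1.22 psi/ft / 10 m/s² = 27597 Pa/m / 10 m/s² = 2759.7 kg/m³

2760 kg/m³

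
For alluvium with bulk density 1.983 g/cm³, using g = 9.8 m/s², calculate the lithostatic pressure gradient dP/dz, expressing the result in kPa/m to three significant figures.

19.4 kPa/m

dP/dz = ρg = 1983 kg/m³ × 9.8 m/s² = 19433 Pa/m
= 19433 Pa/m × (1 kPa/m / 1000.0 Pa/m) = 19.433 kPa/m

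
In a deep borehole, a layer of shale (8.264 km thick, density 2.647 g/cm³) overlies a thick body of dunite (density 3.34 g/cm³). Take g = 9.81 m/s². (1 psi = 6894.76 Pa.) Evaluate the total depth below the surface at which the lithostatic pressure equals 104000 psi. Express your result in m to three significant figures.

Pressure at base of upper layers: 2647×9.81×8264 = 2.146×10^8 Pa = 31124 psi
Remaining pressure to be supplied by dunite: 7.171×10^8 − 2.146×10^8 = 5.025×10^8 Pa
Additional depth in dunite = 5.025×10^8 Pa / (3340 kg/m³ × 9.81 m/s²) = 15335 m
Total depth = 8264 m + 15335 m = 23599 m

23600 m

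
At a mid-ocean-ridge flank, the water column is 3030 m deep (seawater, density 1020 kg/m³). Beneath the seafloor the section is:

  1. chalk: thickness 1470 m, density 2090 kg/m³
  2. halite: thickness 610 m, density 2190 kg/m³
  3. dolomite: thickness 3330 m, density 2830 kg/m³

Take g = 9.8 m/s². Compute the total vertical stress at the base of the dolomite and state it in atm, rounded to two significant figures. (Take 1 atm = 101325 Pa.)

1600 atm

seawater: 1020 kg/m³ × 9.8 m/s² × 3030 m = 3.029×10^7 Pa = 298.9 atm
chalk: 2090 kg/m³ × 9.8 m/s² × 1470 m = 3.011×10^7 Pa = 297.1 atm
halite: 2190 kg/m³ × 9.8 m/s² × 610 m = 1.309×10^7 Pa = 129.2 atm
dolomite: 2830 kg/m³ × 9.8 m/s² × 3330 m = 9.235×10^7 Pa = 911.5 atm
Total = 298.9 + 297.1 + 129.2 + 911.5 = 1636.7 atm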